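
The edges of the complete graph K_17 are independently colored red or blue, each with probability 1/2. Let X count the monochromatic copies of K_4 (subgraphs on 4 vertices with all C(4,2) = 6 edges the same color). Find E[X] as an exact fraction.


Let X = Σ_S X_S over the C(17, 4) = 2380 subsets S of size 4, where X_S = 1 if the K_4 on S is monochromatic.
For a fixed S, the K_4 on S has C(4, 2) = 6 edges. P[all 6 edges red] = (1/2)^6, and likewise for blue, so P[monochromatic] = 2·(1/2)^6 = 2^{1 − 6} = 1/32.
By linearity: E[X] = C(17, 4) · 2^{1 − 6} = 2380 · 1/32 = 595/8.
Numerically: E[X] ≈ 74.375000.

E[X] = C(17,4)·2^(1−C(4,2)) = 595/8 ≈ 74.375000.


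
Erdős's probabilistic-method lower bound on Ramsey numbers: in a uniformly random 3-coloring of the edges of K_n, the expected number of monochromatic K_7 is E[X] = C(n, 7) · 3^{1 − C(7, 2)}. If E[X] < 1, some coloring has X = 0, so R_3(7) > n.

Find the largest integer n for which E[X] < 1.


We need C(n, 7) · 3^{1 − 21} < 1, i.e. C(n, 7) < 3^{21 − 1} = 3486784401.
Check values of n near the boundary:
  n = 78: C(78, 7) = 2641902120; 2641902120 < 3486784401? YES
  n = 79: C(79, 7) = 2898753715; 2898753715 < 3486784401? YES
  n = 80: C(80, 7) = 3176716400; 3176716400 < 3486784401? YES
  n = 81: C(81, 7) = 3477216600; 3477216600 < 3486784401? YES
  n = 82: C(82, 7) = 3801756816; 3801756816 < 3486784401? NO
  n = 83: C(83, 7) = 4151918628; 4151918628 < 3486784401? NO
  n = 84: C(84, 7) = 4529365776; 4529365776 < 3486784401? NO
The largest n with C(n, 7) < 3486784401 is n = 81 (where E[X] = 42928600/43046721 ≈ 0.997256). Hence R_3(7) > 81, i.e. R_3(7) ≥ 82.

Largest n = 81; hence R_3(7) > 81.


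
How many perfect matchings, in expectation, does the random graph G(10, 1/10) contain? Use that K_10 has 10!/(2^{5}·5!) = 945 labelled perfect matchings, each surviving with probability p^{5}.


K_10 has 10!/(2^{5}·5!) = 945 labelled perfect matchings.
For each such perfect matching H, let X_H = 1 if all 5 edges of H are present in G. Then P[X_H = 1] = p^{5} = (1/10)^{5} = 1/100000.
By linearity of expectation: E[X] = Σ_H E[X_H] = 945 · p^{5} = 945 · 1/100000 = 189/20000.
Numerically: E[X] ≈ 0.00945.

E[X] = 945 · (1/10)^{5} = 189/20000 ≈ 0.00945.


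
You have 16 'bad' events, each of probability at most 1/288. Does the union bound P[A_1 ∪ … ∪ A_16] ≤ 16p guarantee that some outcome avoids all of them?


Union bound: P[∪_{i=1}^{16} A_i] ≤ Σ_i P[A_i] ≤ 16·p = 16·(1/288) = 1/18.
Numerically: 1/18 ≈ 0.0556.
Is 1/18 < 1? YES.
Since P[∪ A_i] ≤ 1/18 < 1, the complement has P[∩ A_i^c] ≥ 1 − 1/18 = 17/18 > 0, so some outcome avoids every A_i.

16·p = 1/18 ≈ 0.0556; existence CERTIFIED by the union bound.


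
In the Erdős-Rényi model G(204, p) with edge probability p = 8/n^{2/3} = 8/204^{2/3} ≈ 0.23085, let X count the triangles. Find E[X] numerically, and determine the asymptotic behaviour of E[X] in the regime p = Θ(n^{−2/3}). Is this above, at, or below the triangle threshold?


Number of potential triangles: C(204, 3) = 1394204.
Each occurs with probability p³ ≈ (0.23085)³ ≈ 1.2302960e-02.
By linearity: E[X] = C(204, 3)·p³ ≈ 1394204 · 1.2302960e-02 ≈ 17152.83660.
Since α = 2/3 < 1, p = c/n^{2/3} ≫ 1/n is above the triangle threshold p ~ 1/n. Asymptotically E[X] ~ (c³/6)·n^{3(1−α)} = (8³/6)·n^{1} → ∞; triangles are abundant w.h.p.

E[X] ≈ 17152.83660; in regime p = Θ(1/n^{2/3}) E[X] diverges (above the triangle threshold p ~ 1/n).


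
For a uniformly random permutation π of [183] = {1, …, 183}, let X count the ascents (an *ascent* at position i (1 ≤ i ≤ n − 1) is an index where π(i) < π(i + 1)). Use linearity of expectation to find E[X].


Write X = Σ X_I over i = 1, …, 182, with X_I the indicator of one ascent.
There are 182 indicators.
For each fixed i, the pair (π(i), π(i+1)) is a uniformly random ordered pair of distinct values from {1, …, 183}; by symmetry P[π(i) < π(i+1)] = 1/2.
By linearity: E[X] = 182 · (1/2) = (183 − 1) · (1/2) = 91 ≈ 91.000000.

E[X] = 91 = 91.000000.


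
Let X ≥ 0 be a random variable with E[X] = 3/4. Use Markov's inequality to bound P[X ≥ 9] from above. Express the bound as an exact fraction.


μ = E[X] = 3/4, a = 9.
Markov: P[X ≥ 9] ≤ μ/a = (3/4)/9 = 1/12.
Numerically: ≈ 0.0833.
(Since a = 9 > μ = 0.7500, the bound 1/12 is < 1 and informative.)

P[X ≥ 9] ≤ 1/12 ≈ 0.0833.


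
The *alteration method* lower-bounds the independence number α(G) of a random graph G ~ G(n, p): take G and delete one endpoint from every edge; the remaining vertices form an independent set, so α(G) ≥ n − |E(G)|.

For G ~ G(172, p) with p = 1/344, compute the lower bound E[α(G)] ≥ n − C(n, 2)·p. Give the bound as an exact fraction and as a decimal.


E[|E(G)|] = C(172, 2)·p = 14706 · (1/344) = 171/4.
E[α(G)] ≥ n − E[|E(G)|] = 172 − 171/4 = 517/4.
Numerically: ≈ 129.2500.
(This is only a lower bound; the true E[α(G)] may be larger.)

E[α(G)] ≥ 517/4 ≈ 129.2500.


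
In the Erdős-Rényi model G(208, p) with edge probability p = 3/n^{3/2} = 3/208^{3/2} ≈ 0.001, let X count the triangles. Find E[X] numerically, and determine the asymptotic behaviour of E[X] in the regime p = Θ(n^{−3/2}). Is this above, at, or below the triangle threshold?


Number of potential triangles: C(208, 3) = 1478256.
Each occurs with probability p³ ≈ (0.001)³ ≈ 1.00018e-09.
By linearity: E[X] = C(208, 3)·p³ ≈ 1478256 · 1.00018e-09 ≈ 0.001.
Since α = 3/2 > 1, p = c/n^{3/2} = o(1/n) is below the triangle threshold p ~ 1/n. Asymptotically E[X] ~ (c³/6)·n^{3(1−α)} = (3³/6)·n^{-1.5} → 0, so by Markov's inequality G has no triangles w.h.p.

E[X] ≈ 0.001; in regime p = Θ(1/n^{3/2}) E[X] tends to 0 (below the triangle threshold p ~ 1/n).


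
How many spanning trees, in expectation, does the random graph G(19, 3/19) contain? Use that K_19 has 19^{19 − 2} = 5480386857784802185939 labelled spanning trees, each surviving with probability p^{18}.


K_19 has 19^{19 − 2} = 5480386857784802185939 labelled spanning trees.
For each such spanning tree H, let X_H = 1 if all 18 edges of H are present in G. Then P[X_H = 1] = p^{18} = (3/19)^{18} = 387420489/104127350297911241532841.
By linearity of expectation: E[X] = Σ_H E[X_H] = 5480386857784802185939 · p^{18} = 5480386857784802185939 · 387420489/104127350297911241532841 = 387420489/19.
Numerically: E[X] ≈ 2.04e+07.

E[X] = 5480386857784802185939 · (3/19)^{18} = 387420489/19 ≈ 2.04e+07.


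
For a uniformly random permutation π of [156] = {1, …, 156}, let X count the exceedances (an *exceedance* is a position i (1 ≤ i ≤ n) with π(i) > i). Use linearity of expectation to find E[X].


Write X = Σ_{i=1}^{156} X_i, where X_i = 1_{π(i) > i}.
For each fixed i, π(i) is uniform over {1, …, 156} (marginal of a uniform permutation), so P[π(i) > i] = (n − i)/n. Summing: Σ_{i=1}^{156} (n − i)/n = (0 + 1 + … + 155)/156 = 156(156 − 1)/(2·156) = (156 − 1)/2.
Hence E[X] = Σ_{i=1}^{156} (156 − i)/156 = 155/2 ≈ 77.500.

E[X] = 155/2 = 77.500.


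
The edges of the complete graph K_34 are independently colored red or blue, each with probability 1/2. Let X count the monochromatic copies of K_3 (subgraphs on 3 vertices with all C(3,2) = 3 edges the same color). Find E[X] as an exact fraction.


Let X = Σ_S X_S over the C(34, 3) = 5984 subsets S of size 3, where X_S = 1 if the K_3 on S is monochromatic.
For a fixed S, the K_3 on S has C(3, 2) = 3 edges. P[all 3 edges red] = (1/2)^3, and likewise for blue, so P[monochromatic] = 2·(1/2)^3 = 2^{1 − 3} = 1/4.
Summing: E[X] = C(34, 3) · 2^{1 − 3} = 5984 · 1/4 = 1496.
Numerically: E[X] ≈ 1496.00000.

E[X] = C(34,3)·2^(1−C(3,2)) = 1496 ≈ 1496.00000.


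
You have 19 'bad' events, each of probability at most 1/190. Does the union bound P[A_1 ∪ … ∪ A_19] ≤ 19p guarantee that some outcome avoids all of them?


Union bound: P[∪_{i=1}^{19} A_i] ≤ Σ_i P[A_i] ≤ 19·p = 19·(1/190) = 1/10.
Numerically: 1/10 ≈ 0.100.
Is 1/10 < 1? YES.
Since P[∪ A_i] ≤ 1/10 < 1, the complement has P[∩ A_i^c] ≥ 1 − 1/10 = 9/10 > 0, so some outcome avoids every A_i.

19·p = 1/10 ≈ 0.100; existence CERTIFIED by the union bound.


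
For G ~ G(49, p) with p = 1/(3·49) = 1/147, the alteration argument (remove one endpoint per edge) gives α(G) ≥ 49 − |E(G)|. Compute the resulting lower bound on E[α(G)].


E[|E(G)|] = C(49, 2)·p = 1176 · (1/147) = 8.
E[α(G)] ≥ n − E[|E(G)|] = 49 − 8 = 41.
Numerically: ≈ 41.00000.
(This is only a lower bound; the true E[α(G)] may be larger.)

E[α(G)] ≥ 41 ≈ 41.00000.


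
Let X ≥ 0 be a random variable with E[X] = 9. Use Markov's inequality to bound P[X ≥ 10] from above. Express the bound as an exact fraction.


μ = E[X] = 9, a = 10.
Markov: P[X ≥ 10] ≤ μ/a = (9)/10 = 9/10.
Numerically: ≈ 0.900.
(Since a = 10 > μ = 9.000, the bound 9/10 is < 1 and informative.)

P[X ≥ 10] ≤ 9/10 ≈ 0.900.


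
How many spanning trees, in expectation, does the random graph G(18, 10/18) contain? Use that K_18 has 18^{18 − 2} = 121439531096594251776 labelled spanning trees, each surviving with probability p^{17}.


K_18 has 18^{18 − 2} = 121439531096594251776 labelled spanning trees.
For each such spanning tree H, let X_H = 1 if all 17 edges of H are present in G. Then P[X_H = 1] = p^{17} = (5/9)^{17} = 762939453125/16677181699666569.
By linearity: E[X] = Σ_H E[X_H] = 121439531096594251776 · p^{17} = 121439531096594251776 · 762939453125/16677181699666569 = 50000000000000000/9.
Numerically: E[X] ≈ 5.556e+15.

E[X] = 121439531096594251776 · (5/9)^{17} = 50000000000000000/9 ≈ 5.556e+15.


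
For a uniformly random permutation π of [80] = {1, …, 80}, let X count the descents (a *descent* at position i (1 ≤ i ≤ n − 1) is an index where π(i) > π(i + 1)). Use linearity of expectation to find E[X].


Write X = Σ X_I over i = 1, …, 79, with X_I the indicator of one descent.
There are 79 indicators.
For each fixed i, the pair (π(i), π(i+1)) is a uniformly random ordered pair of distinct values from {1, …, 80}; by symmetry P[π(i) > π(i+1)] = 1/2.
By linearity: E[X] = 79 · (1/2) = (80 − 1) · (1/2) = 79/2 ≈ 39.500000.

E[X] = 79/2 = 39.500000.


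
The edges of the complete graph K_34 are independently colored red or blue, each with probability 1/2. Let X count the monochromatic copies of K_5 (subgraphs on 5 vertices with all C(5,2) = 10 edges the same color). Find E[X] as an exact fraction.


Let X = Σ_S X_S over the C(34, 5) = 278256 subsets S of size 5, where X_S = 1 if the K_5 on S is monochromatic.
For a fixed S, the K_5 on S has C(5, 2) = 10 edges. P[all 10 edges red] = (1/2)^10, and likewise for blue, so P[monochromatic] = 2·(1/2)^10 = 2^{1 − 10} = 1/512.
Summing: E[X] = C(34, 5) · 2^{1 − 10} = 278256 · 1/512 = 17391/32.
Numerically: E[X] ≈ 543.469.

E[X] = C(34,5)·2^(1−C(5,2)) = 17391/32 ≈ 543.469.


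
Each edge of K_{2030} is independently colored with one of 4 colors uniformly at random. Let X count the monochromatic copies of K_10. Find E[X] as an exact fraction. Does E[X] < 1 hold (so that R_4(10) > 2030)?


E[X] = C(2030, 10) · 4^{1 − 45} = 320298626039392096327195965 · 4^{−44} = 320298626039392096327195965/309485009821345068724781056.
As a reduced fraction: E[X] = 320298626039392096327195965/309485009821345068724781056 ≈ 1.035.
Is E[X] < 1? NO.
Since E[X] ≥ 1, the first-moment bound is inconclusive at n = 2030; it does NOT by itself certify R_4(10) > 2030.

E[X] = 320298626039392096327195965/309485009821345068724781056 ≈ 1.035; E[X] ≥ 1; first-moment method inconclusive here.


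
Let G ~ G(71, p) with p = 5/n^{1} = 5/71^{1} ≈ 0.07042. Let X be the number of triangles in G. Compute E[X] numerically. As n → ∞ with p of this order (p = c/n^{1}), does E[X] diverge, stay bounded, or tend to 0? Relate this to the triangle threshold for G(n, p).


Number of potential triangles: C(71, 3) = 57155.
Each occurs with probability p³ ≈ (0.07042)³ ≈ 3.492488e-04.
By linearity: E[X] = C(71, 3)·p³ ≈ 57155 · 3.492488e-04 ≈ 19.9613.
Here α = 1, so p = 5/n is exactly at the triangle threshold p ~ 1/n. Asymptotically E[X] → c³/6 = 5³/6 = 125/6 ≈ 20.8333, a bounded constant. In this regime the triangle count is asymptotically Poisson(c³/6).

E[X] ≈ 19.9613; in regime p = Θ(1/n^{1}) E[X] stays bounded (at the triangle threshold p ~ 1/n).


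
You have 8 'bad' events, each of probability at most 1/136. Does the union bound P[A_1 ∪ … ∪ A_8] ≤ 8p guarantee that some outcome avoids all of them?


Union bound: P[∪_{i=1}^{8} A_i] ≤ Σ_i P[A_i] ≤ 8·p = 8·(1/136) = 1/17.
Numerically: 1/17 ≈ 0.058824.
Is 1/17 < 1? YES.
Since P[∪ A_i] ≤ 1/17 < 1, the complement has P[∩ A_i^c] ≥ 1 − 1/17 = 16/17 > 0, so some outcome avoids every A_i.

8·p = 1/17 ≈ 0.058824; existence CERTIFIED by the union bound.


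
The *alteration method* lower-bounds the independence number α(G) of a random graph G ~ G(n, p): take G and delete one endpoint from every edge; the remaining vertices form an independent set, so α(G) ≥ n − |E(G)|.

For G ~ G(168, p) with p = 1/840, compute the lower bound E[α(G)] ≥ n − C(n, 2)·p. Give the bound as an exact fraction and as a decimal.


E[|E(G)|] = C(168, 2)·p = 14028 · (1/840) = 167/10.
E[α(G)] ≥ n − E[|E(G)|] = 168 − 167/10 = 1513/10.
Numerically: ≈ 151.300.
(This is only a lower bound; the true E[α(G)] may be larger.)

E[α(G)] ≥ 1513/10 ≈ 151.300.


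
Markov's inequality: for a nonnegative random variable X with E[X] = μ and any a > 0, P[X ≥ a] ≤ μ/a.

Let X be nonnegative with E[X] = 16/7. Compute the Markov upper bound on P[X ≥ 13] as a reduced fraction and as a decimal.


μ = E[X] = 16/7, a = 13.
Markov: P[X ≥ 13] ≤ μ/a = (16/7)/13 = 16/91.
Numerically: ≈ 0.175824.
(Since a = 13 > μ = 2.285714, the bound 16/91 is < 1 and informative.)

P[X ≥ 13] ≤ 16/91 ≈ 0.175824.


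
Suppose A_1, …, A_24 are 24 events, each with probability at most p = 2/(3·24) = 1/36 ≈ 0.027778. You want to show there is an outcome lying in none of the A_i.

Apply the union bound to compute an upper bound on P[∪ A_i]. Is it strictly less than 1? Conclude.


Union bound: P[∪_{i=1}^{24} A_i] ≤ Σ_i P[A_i] ≤ 24·p = 24·(1/36) = 2/3.
Numerically: 2/3 ≈ 0.666667.
Is 2/3 < 1? YES.
Since P[∪ A_i] ≤ 2/3 < 1, the complement has P[∩ A_i^c] ≥ 1 − 2/3 = 1/3 > 0, so some outcome avoids every A_i.

24·p = 2/3 ≈ 0.666667; existence CERTIFIED by the union bound.


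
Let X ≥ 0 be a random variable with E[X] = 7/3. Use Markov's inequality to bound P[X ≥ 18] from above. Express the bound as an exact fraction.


μ = E[X] = 7/3, a = 18.
Markov: P[X ≥ 18] ≤ μ/a = (7/3)/18 = 7/54.
Numerically: ≈ 0.130.
(Since a = 18 > μ = 2.333, the bound 7/54 is < 1 and informative.)

P[X ≥ 18] ≤ 7/54 ≈ 0.130.


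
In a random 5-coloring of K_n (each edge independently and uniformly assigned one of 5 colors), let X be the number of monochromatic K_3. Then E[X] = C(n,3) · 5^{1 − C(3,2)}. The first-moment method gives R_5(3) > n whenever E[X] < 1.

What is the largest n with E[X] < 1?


We need C(n, 3) · 5^{1 − 3} < 1, i.e. C(n, 3) < 5^{3 − 1} = 25.
Check values of n near the boundary:
  n = 3: C(3, 3) = 1; 1 < 25? YES
  n = 4: C(4, 3) = 4; 4 < 25? YES
  n = 5: C(5, 3) = 10; 10 < 25? YES
  n = 6: C(6, 3) = 20; 20 < 25? YES
  n = 7: C(7, 3) = 35; 35 < 25? NO
The largest n with C(n, 3) < 25 is n = 6 (where E[X] = 4/5 ≈ 0.80000). Hence R_5(3) > 6, i.e. R_5(3) ≥ 7.

Largest n = 6; hence R_5(3) > 6.


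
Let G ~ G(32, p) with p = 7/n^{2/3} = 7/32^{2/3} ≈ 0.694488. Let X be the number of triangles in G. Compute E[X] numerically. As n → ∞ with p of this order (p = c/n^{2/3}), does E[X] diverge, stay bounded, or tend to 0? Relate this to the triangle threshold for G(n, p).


Number of potential triangles: C(32, 3) = 4960.
Each occurs with probability p³ ≈ (0.694488)³ ≈ 3.34960938e-01.
By linearity: E[X] = C(32, 3)·p³ ≈ 4960 · 3.34960938e-01 ≈ 1661.406250.
Since α = 2/3 < 1, p = c/n^{2/3} ≫ 1/n is above the triangle threshold p ~ 1/n. Asymptotically E[X] ~ (c³/6)·n^{3(1−α)} = (7³/6)·n^{1} → ∞; triangles are abundant w.h.p.

E[X] ≈ 1661.406250; in regime p = Θ(1/n^{2/3}) E[X] diverges (above the triangle threshold p ~ 1/n).


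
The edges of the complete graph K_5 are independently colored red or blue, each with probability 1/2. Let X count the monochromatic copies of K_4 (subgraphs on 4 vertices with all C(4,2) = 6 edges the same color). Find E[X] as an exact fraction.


Let X = Σ_S X_S over the C(5, 4) = 5 subsets S of size 4, where X_S = 1 if the K_4 on S is monochromatic.
For a fixed S, the K_4 on S has C(4, 2) = 6 edges. P[all 6 edges red] = (1/2)^6, and likewise for blue, so P[monochromatic] = 2·(1/2)^6 = 2^{1 − 6} = 1/32.
By linearity of expectation: E[X] = C(5, 4) · 2^{1 − 6} = 5 · 1/32 = 5/32.
Numerically: E[X] ≈ 0.15625.

E[X] = C(5,4)·2^(1−C(4,2)) = 5/32 ≈ 0.15625.


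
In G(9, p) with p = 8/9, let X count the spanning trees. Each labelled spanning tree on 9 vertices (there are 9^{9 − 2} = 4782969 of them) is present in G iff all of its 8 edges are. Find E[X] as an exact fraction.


K_9 has 9^{9 − 2} = 4782969 labelled spanning trees.
For each such spanning tree H, let X_H = 1 if all 8 edges of H are present in G. Then P[X_H = 1] = p^{8} = (8/9)^{8} = 16777216/43046721.
By linearity of expectation: E[X] = Σ_H E[X_H] = 4782969 · p^{8} = 4782969 · 16777216/43046721 = 16777216/9.
Numerically: E[X] ≈ 1.86e+06.

E[X] = 4782969 · (8/9)^{8} = 16777216/9 ≈ 1.86e+06.


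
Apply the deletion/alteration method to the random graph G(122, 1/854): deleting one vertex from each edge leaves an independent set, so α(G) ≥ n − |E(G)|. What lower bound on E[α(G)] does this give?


E[|E(G)|] = C(122, 2)·p = 7381 · (1/854) = 121/14.
E[α(G)] ≥ n − E[|E(G)|] = 122 − 121/14 = 1587/14.
Numerically: ≈ 113.357143.
(This is only a lower bound; the true E[α(G)] may be larger.)

E[α(G)] ≥ 1587/14 ≈ 113.357143.


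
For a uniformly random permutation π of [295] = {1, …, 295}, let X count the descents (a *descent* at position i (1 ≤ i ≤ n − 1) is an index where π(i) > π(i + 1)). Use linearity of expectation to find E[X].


Write X = Σ X_I over i = 1, …, 294, with X_I the indicator of one descent.
There are 294 indicators.
For each fixed i, the pair (π(i), π(i+1)) is a uniformly random ordered pair of distinct values from {1, …, 295}; by symmetry P[π(i) > π(i+1)] = 1/2.
By linearity: E[X] = 294 · (1/2) = (295 − 1) · (1/2) = 147 ≈ 147.00000.

E[X] = 147 = 147.00000.


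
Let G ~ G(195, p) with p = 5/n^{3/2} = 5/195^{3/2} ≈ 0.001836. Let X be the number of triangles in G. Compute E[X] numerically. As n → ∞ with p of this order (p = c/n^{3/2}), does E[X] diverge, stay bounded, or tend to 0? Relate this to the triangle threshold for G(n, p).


Number of potential triangles: C(195, 3) = 1216865.
Each occurs with probability p³ ≈ (0.001836)³ ≈ 6.190907e-09.
By linearity: E[X] = C(195, 3)·p³ ≈ 1216865 · 6.190907e-09 ≈ 0.0075.
Since α = 3/2 > 1, p = c/n^{3/2} = o(1/n) is below the triangle threshold p ~ 1/n. Asymptotically E[X] ~ (c³/6)·n^{3(1−α)} = (5³/6)·n^{-1.5} → 0, so by Markov's inequality G has no triangles w.h.p.

E[X] ≈ 0.0075; in regime p = Θ(1/n^{3/2}) E[X] tends to 0 (below the triangle threshold p ~ 1/n).


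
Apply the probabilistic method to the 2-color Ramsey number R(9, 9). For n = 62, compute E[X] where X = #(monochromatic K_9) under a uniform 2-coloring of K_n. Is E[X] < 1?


E[X] = C(62, 9) · 2^{1 − 36} = 20286591270 · 2^{−35} = 20286591270/34359738368.
As a reduced fraction: E[X] = 10143295635/17179869184 ≈ 0.5904175.
Is E[X] < 1? YES.
Since E[X] < 1, there exists a 2-coloring of K_{62} with no monochromatic K_9; hence R(9, 9) > 62.

E[X] = 10143295635/17179869184 ≈ 0.5904175; E[X] < 1, so R(9, 9) > 62.


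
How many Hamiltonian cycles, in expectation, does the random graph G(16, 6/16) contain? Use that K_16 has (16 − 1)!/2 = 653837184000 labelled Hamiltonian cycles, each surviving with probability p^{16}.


K_16 has (16 − 1)!/2 = 653837184000 labelled Hamiltonian cycles.
For each such Hamiltonian cycle H, let X_H = 1 if all 16 edges of H are present in G. Then P[X_H = 1] = p^{16} = (3/8)^{16} = 43046721/281474976710656.
By linearity: E[X] = Σ_H E[X_H] = 653837184000 · p^{16} = 653837184000 · 43046721/281474976710656 = 27485885585032875/274877906944.
Numerically: E[X] ≈ 99993.

E[X] = 653837184000 · (3/8)^{16} = 27485885585032875/274877906944 ≈ 99993.


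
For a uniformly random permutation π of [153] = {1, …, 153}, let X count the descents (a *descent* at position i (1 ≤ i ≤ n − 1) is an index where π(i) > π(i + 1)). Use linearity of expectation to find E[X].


Write X = Σ X_I over i = 1, …, 152, with X_I the indicator of one descent.
There are 152 indicators.
For each fixed i, the pair (π(i), π(i+1)) is a uniformly random ordered pair of distinct values from {1, …, 153}; by symmetry P[π(i) > π(i+1)] = 1/2.
By linearity: E[X] = 152 · (1/2) = (153 − 1) · (1/2) = 76 ≈ 76.000000.

E[X] = 76 = 76.000000.


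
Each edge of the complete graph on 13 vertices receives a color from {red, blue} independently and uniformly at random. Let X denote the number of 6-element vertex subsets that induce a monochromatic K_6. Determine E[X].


Let X = Σ_S X_S over the C(13, 6) = 1716 subsets S of size 6, where X_S = 1 if the K_6 on S is monochromatic.
For a fixed S, the K_6 on S has C(6, 2) = 15 edges. P[all 15 edges red] = (1/2)^15, and likewise for blue, so P[monochromatic] = 2·(1/2)^15 = 2^{1 − 15} = 1/16384.
By linearity: E[X] = C(13, 6) · 2^{1 − 15} = 1716 · 1/16384 = 429/4096.
Numerically: E[X] ≈ 0.105.

E[X] = C(13,6)·2^(1−C(6,2)) = 429/4096 ≈ 0.105.


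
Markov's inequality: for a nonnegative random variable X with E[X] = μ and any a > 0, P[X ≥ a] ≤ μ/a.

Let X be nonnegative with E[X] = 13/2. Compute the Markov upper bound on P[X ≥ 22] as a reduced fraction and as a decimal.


μ = E[X] = 13/2, a = 22.
Markov: P[X ≥ 22] ≤ μ/a = (13/2)/22 = 13/44.
Numerically: ≈ 0.295.
(Since a = 22 > μ = 6.500, the bound 13/44 is < 1 and informative.)

P[X ≥ 22] ≤ 13/44 ≈ 0.295.


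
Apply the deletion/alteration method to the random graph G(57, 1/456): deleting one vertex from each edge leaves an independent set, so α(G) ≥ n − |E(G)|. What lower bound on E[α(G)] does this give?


E[|E(G)|] = C(57, 2)·p = 1596 · (1/456) = 7/2.
E[α(G)] ≥ n − E[|E(G)|] = 57 − 7/2 = 107/2.
Numerically: ≈ 53.500000.
(This is only a lower bound; the true E[α(G)] may be larger.)

E[α(G)] ≥ 107/2 ≈ 53.500000.


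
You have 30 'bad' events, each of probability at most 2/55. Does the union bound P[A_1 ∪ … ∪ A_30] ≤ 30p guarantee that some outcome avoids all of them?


Union bound: P[∪_{i=1}^{30} A_i] ≤ Σ_i P[A_i] ≤ 30·p = 30·(2/55) = 12/11.
Numerically: 12/11 ≈ 1.0909.
Is 12/11 < 1? NO.
Since the bound 12/11 is ≥ 1, the union bound is uninformative here; it does NOT by itself certify existence.

30·p = 12/11 ≈ 1.0909; existence NOT certified by the union bound.


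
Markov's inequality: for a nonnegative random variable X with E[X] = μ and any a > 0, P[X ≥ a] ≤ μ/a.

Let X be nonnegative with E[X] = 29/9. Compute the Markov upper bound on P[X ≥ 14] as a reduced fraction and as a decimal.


μ = E[X] = 29/9, a = 14.
Markov: P[X ≥ 14] ≤ μ/a = (29/9)/14 = 29/126.
Numerically: ≈ 0.2302.
(Since a = 14 > μ = 3.2222, the bound 29/126 is < 1 and informative.)

P[X ≥ 14] ≤ 29/126 ≈ 0.2302.


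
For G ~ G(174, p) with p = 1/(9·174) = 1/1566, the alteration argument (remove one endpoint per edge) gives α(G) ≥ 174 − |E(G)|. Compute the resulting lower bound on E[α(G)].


E[|E(G)|] = C(174, 2)·p = 15051 · (1/1566) = 173/18.
E[α(G)] ≥ n − E[|E(G)|] = 174 − 173/18 = 2959/18.
Numerically: ≈ 164.3889.
(This is only a lower bound; the true E[α(G)] may be larger.)

E[α(G)] ≥ 2959/18 ≈ 164.3889.


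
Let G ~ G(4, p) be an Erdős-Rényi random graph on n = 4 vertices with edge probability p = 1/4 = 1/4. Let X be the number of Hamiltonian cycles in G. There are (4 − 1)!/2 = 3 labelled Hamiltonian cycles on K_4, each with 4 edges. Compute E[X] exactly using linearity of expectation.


K_4 has (4 − 1)!/2 = 3 labelled Hamiltonian cycles.
For each such Hamiltonian cycle H, let X_H = 1 if all 4 edges of H are present in G. Then P[X_H = 1] = p^{4} = (1/4)^{4} = 1/256.
By linearity of expectation: E[X] = Σ_H E[X_H] = 3 · p^{4} = 3 · 1/256 = 3/256.
Numerically: E[X] ≈ 0.0117.

E[X] = 3 · (1/4)^{4} = 3/256 ≈ 0.0117.


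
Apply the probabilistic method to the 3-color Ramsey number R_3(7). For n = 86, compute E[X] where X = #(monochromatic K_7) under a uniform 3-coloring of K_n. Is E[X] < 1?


E[X] = C(86, 7) · 3^{1 − 21} = 5373200880 · 3^{−20} = 5373200880/3486784401.
As a reduced fraction: E[X] = 199007440/129140163 ≈ 1.541.
Is E[X] < 1? NO.
Since E[X] ≥ 1, the first-moment bound is inconclusive at n = 86; it does NOT by itself certify R_3(7) > 86.

E[X] = 199007440/129140163 ≈ 1.541; E[X] ≥ 1; first-moment method inconclusive here.


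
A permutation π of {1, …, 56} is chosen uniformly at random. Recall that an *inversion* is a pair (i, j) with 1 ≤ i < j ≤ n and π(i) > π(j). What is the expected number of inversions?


Write X = Σ X_I over the C(56, 2) = 1540 pairs i < j, with X_I the indicator of one inversion.
There are 1540 indicators.
For each fixed pair i < j, the values π(i) and π(j) are two distinct elements of {1, …, 56} in uniformly random order; by symmetry P[π(i) > π(j)] = 1/2.
By linearity: E[X] = 1540 · (1/2) = C(56, 2) · (1/2) = 1540/2 = 770 ≈ 770.0000.

E[X] = 770 = 770.0000.


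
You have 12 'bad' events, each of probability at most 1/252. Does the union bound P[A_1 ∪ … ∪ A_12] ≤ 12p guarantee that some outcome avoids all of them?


Union bound: P[∪_{i=1}^{12} A_i] ≤ Σ_i P[A_i] ≤ 12·p = 12·(1/252) = 1/21.
Numerically: 1/21 ≈ 0.048.
Is 1/21 < 1? YES.
Since P[∪ A_i] ≤ 1/21 < 1, the complement has P[∩ A_i^c] ≥ 1 − 1/21 = 20/21 > 0, so some outcome avoids every A_i.

12·p = 1/21 ≈ 0.048; existence CERTIFIED by the union bound.


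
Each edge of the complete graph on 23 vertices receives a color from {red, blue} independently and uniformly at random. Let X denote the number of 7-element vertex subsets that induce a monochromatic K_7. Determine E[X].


Let X = Σ_S X_S over the C(23, 7) = 245157 subsets S of size 7, where X_S = 1 if the K_7 on S is monochromatic.
For a fixed S, the K_7 on S has C(7, 2) = 21 edges. P[all 21 edges red] = (1/2)^21, and likewise for blue, so P[monochromatic] = 2·(1/2)^21 = 2^{1 − 21} = 1/1048576.
Summing: E[X] = C(23, 7) · 2^{1 − 21} = 245157 · 1/1048576 = 245157/1048576.
Numerically: E[X] ≈ 0.23380.

E[X] = C(23,7)·2^(1−C(7,2)) = 245157/1048576 ≈ 0.23380.


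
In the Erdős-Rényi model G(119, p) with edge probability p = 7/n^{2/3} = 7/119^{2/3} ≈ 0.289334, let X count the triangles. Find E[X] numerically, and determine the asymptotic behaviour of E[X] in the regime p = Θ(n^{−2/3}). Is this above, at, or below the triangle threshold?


Number of potential triangles: C(119, 3) = 273819.
Each occurs with probability p³ ≈ (0.289334)³ ≈ 2.42214533e-02.
By linearity: E[X] = C(119, 3)·p³ ≈ 273819 · 2.42214533e-02 ≈ 6632.294118.
Since α = 2/3 < 1, p = c/n^{2/3} ≫ 1/n is above the triangle threshold p ~ 1/n. Asymptotically E[X] ~ (c³/6)·n^{3(1−α)} = (7³/6)·n^{1} → ∞; triangles are abundant w.h.p.

E[X] ≈ 6632.294118; in regime p = Θ(1/n^{2/3}) E[X] diverges (above the triangle threshold p ~ 1/n).


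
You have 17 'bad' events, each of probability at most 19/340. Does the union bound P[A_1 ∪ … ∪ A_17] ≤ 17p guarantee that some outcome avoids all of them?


Union bound: P[∪_{i=1}^{17} A_i] ≤ Σ_i P[A_i] ≤ 17·p = 17·(19/340) = 19/20.
Numerically: 19/20 ≈ 0.9500.
Is 19/20 < 1? YES.
Since P[∪ A_i] ≤ 19/20 < 1, the complement has P[∩ A_i^c] ≥ 1 − 19/20 = 1/20 > 0, so some outcome avoids every A_i.

17·p = 19/20 ≈ 0.9500; existence CERTIFIED by the union bound.


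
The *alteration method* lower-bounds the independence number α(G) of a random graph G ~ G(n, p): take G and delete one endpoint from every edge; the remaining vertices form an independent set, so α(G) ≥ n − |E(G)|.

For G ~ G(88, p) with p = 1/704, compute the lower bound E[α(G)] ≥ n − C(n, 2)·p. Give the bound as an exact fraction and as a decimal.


E[|E(G)|] = C(88, 2)·p = 3828 · (1/704) = 87/16.
E[α(G)] ≥ n − E[|E(G)|] = 88 − 87/16 = 1321/16.
Numerically: ≈ 82.56250.
(This is only a lower bound; the true E[α(G)] may be larger.)

E[α(G)] ≥ 1321/16 ≈ 82.56250.


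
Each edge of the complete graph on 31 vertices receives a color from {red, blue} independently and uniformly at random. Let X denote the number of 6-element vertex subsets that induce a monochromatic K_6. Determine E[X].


Let X = Σ_S X_S over the C(31, 6) = 736281 subsets S of size 6, where X_S = 1 if the K_6 on S is monochromatic.
For a fixed S, the K_6 on S has C(6, 2) = 15 edges. P[all 15 edges red] = (1/2)^15, and likewise for blue, so P[monochromatic] = 2·(1/2)^15 = 2^{1 − 15} = 1/16384.
Summing: E[X] = C(31, 6) · 2^{1 − 15} = 736281 · 1/16384 = 736281/16384.
Numerically: E[X] ≈ 44.939.

E[X] = C(31,6)·2^(1−C(6,2)) = 736281/16384 ≈ 44.939.


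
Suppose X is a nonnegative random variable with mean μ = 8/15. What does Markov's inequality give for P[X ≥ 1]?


μ = E[X] = 8/15, a = 1.
Markov: P[X ≥ 1] ≤ μ/a = (8/15)/1 = 8/15.
Numerically: ≈ 0.533.
(Since a = 1 > μ = 0.533, the bound 8/15 is < 1 and informative.)

P[X ≥ 1] ≤ 8/15 ≈ 0.533.


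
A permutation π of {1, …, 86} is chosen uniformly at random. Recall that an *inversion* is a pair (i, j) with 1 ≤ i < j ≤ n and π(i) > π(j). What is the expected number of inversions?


Write X = Σ X_I over the C(86, 2) = 3655 pairs i < j, with X_I the indicator of one inversion.
There are 3655 indicators.
For each fixed pair i < j, the values π(i) and π(j) are two distinct elements of {1, …, 86} in uniformly random order; by symmetry P[π(i) > π(j)] = 1/2.
By linearity: E[X] = 3655 · (1/2) = C(86, 2) · (1/2) = 3655/2 = 3655/2 ≈ 1827.500000.

E[X] = 3655/2 = 1827.500000.


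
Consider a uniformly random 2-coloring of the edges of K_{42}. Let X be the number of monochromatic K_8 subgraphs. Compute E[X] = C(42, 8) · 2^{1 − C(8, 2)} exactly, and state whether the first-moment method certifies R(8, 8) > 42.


E[X] = C(42, 8) · 2^{1 − 28} = 118030185 · 2^{−27} = 118030185/134217728.
As a reduced fraction: E[X] = 118030185/134217728 ≈ 0.8794.
Is E[X] < 1? YES.
Since E[X] < 1, there exists a 2-coloring of K_{42} with no monochromatic K_8; hence R(8, 8) > 42.

E[X] = 118030185/134217728 ≈ 0.8794; E[X] < 1, so R(8, 8) > 42.


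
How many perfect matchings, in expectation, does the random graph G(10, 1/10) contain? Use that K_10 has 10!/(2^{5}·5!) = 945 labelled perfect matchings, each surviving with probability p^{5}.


K_10 has 10!/(2^{5}·5!) = 945 labelled perfect matchings.
For each such perfect matching H, let X_H = 1 if all 5 edges of H are present in G. Then P[X_H = 1] = p^{5} = (1/10)^{5} = 1/100000.
By linearity of expectation: E[X] = Σ_H E[X_H] = 945 · p^{5} = 945 · 1/100000 = 189/20000.
Numerically: E[X] ≈ 0.00945.

E[X] = 945 · (1/10)^{5} = 189/20000 ≈ 0.00945.


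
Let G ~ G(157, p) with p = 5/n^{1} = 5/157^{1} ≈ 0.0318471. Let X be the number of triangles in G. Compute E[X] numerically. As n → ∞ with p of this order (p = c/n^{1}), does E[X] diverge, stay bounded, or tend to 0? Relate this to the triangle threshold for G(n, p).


Number of potential triangles: C(157, 3) = 632710.
Each occurs with probability p³ ≈ (0.0318471)³ ≈ 3.23006347e-05.
By linearity: E[X] = C(157, 3)·p³ ≈ 632710 · 3.23006347e-05 ≈ 20.436935.
Here α = 1, so p = 5/n is exactly at the triangle threshold p ~ 1/n. Asymptotically E[X] → c³/6 = 5³/6 = 125/6 ≈ 20.833333, a bounded constant. In this regime the triangle count is asymptotically Poisson(c³/6).

E[X] ≈ 20.436935; in regime p = Θ(1/n^{1}) E[X] stays bounded (at the triangle threshold p ~ 1/n).


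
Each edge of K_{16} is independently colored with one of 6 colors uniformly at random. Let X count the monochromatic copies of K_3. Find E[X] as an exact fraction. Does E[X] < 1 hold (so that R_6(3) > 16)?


E[X] = C(16, 3) · 6^{1 − 3} = 560 · 6^{−2} = 560/36.
As a reduced fraction: E[X] = 140/9 ≈ 15.5555556.
Is E[X] < 1? NO.
Since E[X] ≥ 1, the first-moment bound is inconclusive at n = 16; it does NOT by itself certify R_6(3) > 16.

E[X] = 140/9 ≈ 15.5555556; E[X] ≥ 1; first-moment method inconclusive here.


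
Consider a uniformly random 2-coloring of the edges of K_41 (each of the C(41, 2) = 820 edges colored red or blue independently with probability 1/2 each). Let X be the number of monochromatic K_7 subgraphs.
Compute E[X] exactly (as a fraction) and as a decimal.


Let X = Σ_S X_S over the C(41, 7) = 22481940 subsets S of size 7, where X_S = 1 if the K_7 on S is monochromatic.
For a fixed S, the K_7 on S has C(7, 2) = 21 edges. P[all 21 edges red] = (1/2)^21, and likewise for blue, so P[monochromatic] = 2·(1/2)^21 = 2^{1 − 21} = 1/1048576.
By linearity of expectation: E[X] = C(41, 7) · 2^{1 − 21} = 22481940 · 1/1048576 = 5620485/262144.
Numerically: E[X] ≈ 21.4404.

E[X] = C(41,7)·2^(1−C(7,2)) = 5620485/262144 ≈ 21.4404.


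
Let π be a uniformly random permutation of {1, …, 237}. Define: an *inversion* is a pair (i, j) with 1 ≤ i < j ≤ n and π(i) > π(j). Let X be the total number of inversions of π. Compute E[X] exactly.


Write X = Σ X_I over the C(237, 2) = 27966 pairs i < j, with X_I the indicator of one inversion.
There are 27966 indicators.
For each fixed pair i < j, the values π(i) and π(j) are two distinct elements of {1, …, 237} in uniformly random order; by symmetry P[π(i) > π(j)] = 1/2.
By linearity: E[X] = 27966 · (1/2) = C(237, 2) · (1/2) = 27966/2 = 13983 ≈ 13983.000000.

E[X] = 13983 = 13983.000000.


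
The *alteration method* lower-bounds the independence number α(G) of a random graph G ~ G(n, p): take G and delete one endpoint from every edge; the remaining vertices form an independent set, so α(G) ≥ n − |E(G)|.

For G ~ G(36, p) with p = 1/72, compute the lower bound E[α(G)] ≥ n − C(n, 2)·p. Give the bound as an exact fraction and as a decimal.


E[|E(G)|] = C(36, 2)·p = 630 · (1/72) = 35/4.
E[α(G)] ≥ n − E[|E(G)|] = 36 − 35/4 = 109/4.
Numerically: ≈ 27.250000.
(This is only a lower bound; the true E[α(G)] may be larger.)

E[α(G)] ≥ 109/4 ≈ 27.250000.


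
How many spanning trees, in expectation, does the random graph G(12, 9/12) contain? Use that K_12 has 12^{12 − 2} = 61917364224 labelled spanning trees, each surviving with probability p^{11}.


K_12 has 12^{12 − 2} = 61917364224 labelled spanning trees.
For each such spanning tree H, let X_H = 1 if all 11 edges of H are present in G. Then P[X_H = 1] = p^{11} = (3/4)^{11} = 177147/4194304.
Summing the indicators: E[X] = Σ_H E[X_H] = 61917364224 · p^{11} = 61917364224 · 177147/4194304 = 10460353203/4.
Numerically: E[X] ≈ 2.615e+09.

E[X] = 61917364224 · (3/4)^{11} = 10460353203/4 ≈ 2.615e+09.


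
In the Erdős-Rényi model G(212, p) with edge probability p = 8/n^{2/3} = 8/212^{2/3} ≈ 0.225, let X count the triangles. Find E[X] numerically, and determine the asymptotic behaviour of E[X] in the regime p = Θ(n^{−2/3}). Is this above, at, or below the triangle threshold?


Number of potential triangles: C(212, 3) = 1565620.
Each occurs with probability p³ ≈ (0.225)³ ≈ 1.13920e-02.
By linearity: E[X] = C(212, 3)·p³ ≈ 1565620 · 1.13920e-02 ≈ 17835.472.
Since α = 2/3 < 1, p = c/n^{2/3} ≫ 1/n is above the triangle threshold p ~ 1/n. Asymptotically E[X] ~ (c³/6)·n^{3(1−α)} = (8³/6)·n^{1} → ∞; triangles are abundant w.h.p.

E[X] ≈ 17835.472; in regime p = Θ(1/n^{2/3}) E[X] diverges (above the triangle threshold p ~ 1/n).


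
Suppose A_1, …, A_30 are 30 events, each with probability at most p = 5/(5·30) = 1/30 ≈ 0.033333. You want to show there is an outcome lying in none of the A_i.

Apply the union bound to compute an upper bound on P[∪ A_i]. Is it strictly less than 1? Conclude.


Union bound: P[∪_{i=1}^{30} A_i] ≤ Σ_i P[A_i] ≤ 30·p = 30·(1/30) = 1.
Numerically: 1 ≈ 1.000000.
Is 1 < 1? NO.
Since the bound 1 is ≥ 1, the union bound is uninformative here; it does NOT by itself certify existence.

30·p = 1 ≈ 1.000000; existence NOT certified by the union bound.


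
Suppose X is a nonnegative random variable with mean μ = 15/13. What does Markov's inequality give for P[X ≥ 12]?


μ = E[X] = 15/13, a = 12.
Markov: P[X ≥ 12] ≤ μ/a = (15/13)/12 = 5/52.
Numerically: ≈ 0.096.
(Since a = 12 > μ = 1.154, the bound 5/52 is < 1 and informative.)

P[X ≥ 12] ≤ 5/52 ≈ 0.096.


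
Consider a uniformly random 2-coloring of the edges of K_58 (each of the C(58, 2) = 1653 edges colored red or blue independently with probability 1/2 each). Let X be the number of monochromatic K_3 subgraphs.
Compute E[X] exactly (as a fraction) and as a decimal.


Let X = Σ_S X_S over the C(58, 3) = 30856 subsets S of size 3, where X_S = 1 if the K_3 on S is monochromatic.
For a fixed S, the K_3 on S has C(3, 2) = 3 edges. P[all 3 edges red] = (1/2)^3, and likewise for blue, so P[monochromatic] = 2·(1/2)^3 = 2^{1 − 3} = 1/4.
By linearity: E[X] = C(58, 3) · 2^{1 − 3} = 30856 · 1/4 = 7714.
Numerically: E[X] ≈ 7714.000.

E[X] = C(58,3)·2^(1−C(3,2)) = 7714 ≈ 7714.000.


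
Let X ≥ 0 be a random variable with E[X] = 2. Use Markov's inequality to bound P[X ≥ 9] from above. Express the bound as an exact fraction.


μ = E[X] = 2, a = 9.
Markov: P[X ≥ 9] ≤ μ/a = (2)/9 = 2/9.
Numerically: ≈ 0.222.
(Since a = 9 > μ = 2.000, the bound 2/9 is < 1 and informative.)

P[X ≥ 9] ≤ 2/9 ≈ 0.222.


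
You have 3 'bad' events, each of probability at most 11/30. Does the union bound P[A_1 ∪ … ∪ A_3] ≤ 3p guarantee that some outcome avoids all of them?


Union bound: P[∪_{i=1}^{3} A_i] ≤ Σ_i P[A_i] ≤ 3·p = 3·(11/30) = 11/10.
Numerically: 11/10 ≈ 1.10000.
Is 11/10 < 1? NO.
Since the bound 11/10 is ≥ 1, the union bound is uninformative here; it does NOT by itself certify existence.

3·p = 11/10 ≈ 1.10000; existence NOT certified by the union bound.


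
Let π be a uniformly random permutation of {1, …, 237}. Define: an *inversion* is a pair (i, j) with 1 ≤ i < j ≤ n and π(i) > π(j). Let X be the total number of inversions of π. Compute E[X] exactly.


Write X = Σ X_I over the C(237, 2) = 27966 pairs i < j, with X_I the indicator of one inversion.
There are 27966 indicators.
For each fixed pair i < j, the values π(i) and π(j) are two distinct elements of {1, …, 237} in uniformly random order; by symmetry P[π(i) > π(j)] = 1/2.
By linearity: E[X] = 27966 · (1/2) = C(237, 2) · (1/2) = 27966/2 = 13983 ≈ 13983.000000.

E[X] = 13983 = 13983.000000.


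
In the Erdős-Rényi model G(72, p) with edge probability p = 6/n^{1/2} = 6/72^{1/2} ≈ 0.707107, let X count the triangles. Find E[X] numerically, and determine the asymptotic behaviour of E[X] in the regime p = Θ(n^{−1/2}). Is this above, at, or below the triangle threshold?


Number of potential triangles: C(72, 3) = 59640.
Each occurs with probability p³ ≈ (0.707107)³ ≈ 3.53553391e-01.
By linearity: E[X] = C(72, 3)·p³ ≈ 59640 · 3.53553391e-01 ≈ 21085.924215.
Since α = 1/2 < 1, p = c/n^{1/2} ≫ 1/n is above the triangle threshold p ~ 1/n. Asymptotically E[X] ~ (c³/6)·n^{3(1−α)} = (6³/6)·n^{1.5} → ∞; triangles are abundant w.h.p.

E[X] ≈ 21085.924215; in regime p = Θ(1/n^{1/2}) E[X] diverges (above the triangle threshold p ~ 1/n).
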